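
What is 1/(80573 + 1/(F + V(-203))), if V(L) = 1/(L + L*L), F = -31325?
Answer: 1284512949/103497061798771 ≈ 1.2411e-5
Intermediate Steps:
V(L) = 1/(L + L²)
1/(80573 + 1/(F + V(-203))) = 1/(80573 + 1/(-31325 + 1/((-203)*(1 - 203)))) = 1/(80573 + 1/(-31325 - 1/203/(-202))) = 1/(80573 + 1/(-31325 - 1/203*(-1/202))) = 1/(80573 + 1/(-31325 + 1/41006)) = 1/(80573 + 1/(-1284512949/41006)) = 1/(80573 - 41006/1284512949) = 1/(103497061798771/1284512949) = 1284512949/103497061798771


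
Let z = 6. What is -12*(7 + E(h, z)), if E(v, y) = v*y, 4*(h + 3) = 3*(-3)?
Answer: 294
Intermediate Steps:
h = -21/4 (h = -3 + (3*(-3))/4 = -3 + (¼)*(-9) = -3 - 9/4 = -21/4 ≈ -5.2500)
-12*(7 + E(h, z)) = -12*(7 - 21/4*6) = -12*(7 - 63/2) = -12*(-49/2) = 294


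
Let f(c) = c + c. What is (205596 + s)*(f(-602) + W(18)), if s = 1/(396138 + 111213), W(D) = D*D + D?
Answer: -89914647801814/507351 ≈ -1.7722e+8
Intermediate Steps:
f(c) = 2*c
W(D) = D + D² (W(D) = D² + D = D + D²)
s = 1/507351 ≈ 1.9710e-6
(205596 + s)*(f(-602) + W(18)) = (205596 + 1/507351)*(2*(-602) + 18*(1 + 18)) = 104309336197*(-1204 + 18*19)/507351 = 104309336197*(-1204 + 342)/507351 = (104309336197/507351)*(-862) = -89914647801814/507351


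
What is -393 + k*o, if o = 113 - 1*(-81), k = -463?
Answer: -90215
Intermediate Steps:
o = 194 (o = 113 + 81 = 194)
-393 + k*o = -393 - 463*194 = -393 - 89822 = -90215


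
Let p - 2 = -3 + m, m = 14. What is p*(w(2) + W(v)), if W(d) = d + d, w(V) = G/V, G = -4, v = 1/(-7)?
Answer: -208/7 ≈ -29.714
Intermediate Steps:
v = -1/7 ≈ -0.14286
w(V) = -4/V
p = 13 (p = 2 + (-3 + 14) = 2 + 11 = 13)
W(d) = 2*d
p*(w(2) + W(v)) = 13*(-4/2 + 2*(-1/7)) = 13*(-4*1/2 - 2/7) = 13*(-2 - 2/7) = 13*(-16/7) = -208/7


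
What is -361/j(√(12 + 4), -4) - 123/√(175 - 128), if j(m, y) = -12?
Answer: 361/12 - 123*√47/47 ≈ 12.142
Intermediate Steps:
-361/j(√(12 + 4), -4) - 123/√(175 - 128) = -361/(-12) - 123/√(175 - 128) = -361*(-1/12) - 123*√47/47 = 361/12 - 123*√47/47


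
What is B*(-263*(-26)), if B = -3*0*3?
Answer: 0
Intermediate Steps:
B = 0 (B = 0*3 = 0)
B*(-263*(-26)) = 0*(-263*(-26)) = 0*6838 = 0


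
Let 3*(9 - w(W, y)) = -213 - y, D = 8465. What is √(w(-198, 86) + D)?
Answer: 17*√267/3 ≈ 92.594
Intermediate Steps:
w(W, y) = 80 + y/3 (w(W, y) = 9 - (-213 - y)/3 = 9 + (71 + y/3) = 80 + y/3)
√(w(-198, 86) + D) = √((80 + (⅓)*86) + 8465) = √((80 + 86/3) + 8465) = √(326/3 + 8465) = √(25721/3) = 17*√267/3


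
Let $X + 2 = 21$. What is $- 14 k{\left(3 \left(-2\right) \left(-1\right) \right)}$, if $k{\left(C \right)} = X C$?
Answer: $-1596$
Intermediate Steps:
$X = 19$ ($X = -2 + 21 = 19$)
$k{\left(C \right)} = 19 C$
$- 14 k{\left(3 \left(-2\right) \left(-1\right) \right)} = - 14 \cdot 19 \cdot 3 \left(-2\right) \left(-1\right) = - 14 \cdot 19 \left(\left(-6\right) \left(-1\right)\right) = - 14 \cdot 19 \cdot 6 = \left(-14\right) 114 = -1596$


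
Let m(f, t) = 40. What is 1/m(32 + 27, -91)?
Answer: 1/40 ≈ 0.025000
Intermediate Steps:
1/m(32 + 27, -91) = 1/40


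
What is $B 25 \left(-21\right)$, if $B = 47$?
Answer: $-24675$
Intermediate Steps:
$B 25 \left(-21\right) = 47 \cdot 25 \left(-21\right) = 1175 \left(-21\right) = -24675$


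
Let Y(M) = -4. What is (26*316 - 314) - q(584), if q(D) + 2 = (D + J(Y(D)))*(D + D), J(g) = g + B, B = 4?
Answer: -674208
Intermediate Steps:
J(g) = 4 + g (J(g) = g + 4 = 4 + g)
q(D) = -2 + 2*D² (q(D) = -2 + (D + (4 - 4))*(D + D) = -2 + (D + 0)*(2*D) = -2 + D*(2*D) = -2 + 2*D²)
(26*316 - 314) - q(584) = (26*316 - 314) - (-2 + 2*584²) = (8216 - 314) - (-2 + 2*341056) = 7902 - (-2 + 682112) = 7902 - 1*682110 = 7902 - 682110 = -674208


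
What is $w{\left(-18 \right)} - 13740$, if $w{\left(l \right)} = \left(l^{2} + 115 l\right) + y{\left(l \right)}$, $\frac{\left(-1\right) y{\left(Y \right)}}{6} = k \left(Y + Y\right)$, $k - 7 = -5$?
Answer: $-15054$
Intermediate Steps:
$k = 2$ ($k = 7 - 5 = 2$)
$y{\left(Y \right)} = - 24 Y$ ($y{\left(Y \right)} = - 6 \cdot 2 \left(Y + Y\right) = - 6 \cdot 2 \cdot 2 Y = - 6 \cdot 4 Y = - 24 Y$)
$w{\left(l \right)} = l^{2} + 91 l$ ($w{\left(l \right)} = \left(l^{2} + 115 l\right) - 24 l = l^{2} + 91 l$)
$w{\left(-18 \right)} - 13740 = - 18 \left(91 - 18\right) - 13740 = \left(-18\right) 73 - 13740 = -1314 - 13740 = -15054$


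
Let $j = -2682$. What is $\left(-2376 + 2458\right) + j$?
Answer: $-2600$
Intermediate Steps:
$\left(-2376 + 2458\right) + j = \left(-2376 + 2458\right) - 2682 = 82 - 2682 = -2600$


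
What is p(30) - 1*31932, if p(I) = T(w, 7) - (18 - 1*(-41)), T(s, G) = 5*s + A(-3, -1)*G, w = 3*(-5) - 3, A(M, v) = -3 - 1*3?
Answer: -32123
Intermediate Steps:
A(M, v) = -6 (A(M, v) = -3 - 3 = -6)
w = -18 (w = -15 - 3 = -18)
T(s, G) = -6*G + 5*s (T(s, G) = 5*s - 6*G = -6*G + 5*s)
p(I) = -191 (p(I) = (-6*7 + 5*(-18)) - (18 - 1*(-41)) = (-42 - 90) - (18 + 41) = -132 - 1*59 = -132 - 59 = -191)
p(30) - 1*31932 = -191 - 1*31932 = -191 - 31932 = -32123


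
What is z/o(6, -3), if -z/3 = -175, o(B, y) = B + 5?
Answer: 525/11 ≈ 47.727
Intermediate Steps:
o(B, y) = 5 + B
z = 525 (z = -3*(-175) = 525)
z/o(6, -3) = 525/(5 + 6) = 525/11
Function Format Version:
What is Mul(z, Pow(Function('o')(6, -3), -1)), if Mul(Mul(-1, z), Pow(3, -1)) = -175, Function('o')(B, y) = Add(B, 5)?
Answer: Rational(525, 11) ≈ 47.727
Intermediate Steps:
Function('o')(B, y) = Add(5, B)
z = 525 (z = Mul(-3, -175) = 525)
Mul(z, Pow(Function('o')(6, -3), -1)) = Mul(525, Pow(Add(5, 6), -1)) = Mul(525, Pow(11, -1)) = Mul(525, Rational(1, 11)) = Rational(525, 11)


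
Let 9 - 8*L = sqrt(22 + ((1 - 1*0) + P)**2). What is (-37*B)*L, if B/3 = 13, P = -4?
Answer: -12987/8 + 1443*sqrt(31)/8 ≈ -619.09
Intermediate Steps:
B = 39 (B = 3*13 = 39)
L = 9/8 - sqrt(31)/8 (L = 9/8 - sqrt(22 + ((1 - 1*0) - 4)**2)/8 = 9/8 - sqrt(22 + ((1 + 0) - 4)**2)/8 = 9/8 - sqrt(22 + (1 - 4)**2)/8 = 9/8 - sqrt(22 + (-3)**2)/8 = 9/8 - sqrt(22 + 9)/8 = 9/8 - sqrt(31)/8 ≈ 0.42903)
(-37*B)*L = (-37*39)*(9/8 - sqrt(31)/8) = -1443*(9/8 - sqrt(31)/8) = -12987/8 + 1443*sqrt(31)/8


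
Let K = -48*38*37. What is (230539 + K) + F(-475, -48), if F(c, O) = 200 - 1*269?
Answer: 162982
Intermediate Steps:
F(c, O) = -69 (F(c, O) = 200 - 269 = -69)
K = -67488 (K = -1824*37 = -67488)
(230539 + K) + F(-475, -48) = (230539 - 67488) - 69 = 163051 - 69 = 162982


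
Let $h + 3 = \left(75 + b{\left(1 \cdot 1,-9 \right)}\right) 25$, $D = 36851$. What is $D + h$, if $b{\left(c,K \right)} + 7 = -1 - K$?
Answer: $38748$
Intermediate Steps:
$b{\left(c,K \right)} = -8 - K$ ($b{\left(c,K \right)} = -7 - \left(1 + K\right) = -8 - K$)
$h = 1897$ ($h = -3 + \left(75 - -1\right) 25 = -3 + \left(75 + \left(-8 + 9\right)\right) 25 = -3 + \left(75 + 1\right) 25 = -3 + 76 \cdot 25 = -3 + 1900 = 1897$)
$D + h = 36851 + 1897 = 38748$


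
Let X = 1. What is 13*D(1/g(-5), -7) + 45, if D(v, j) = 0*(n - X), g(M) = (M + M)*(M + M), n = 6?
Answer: 45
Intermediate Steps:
g(M) = 4*M² (g(M) = (2*M)*(2*M) = 4*M²)
D(v, j) = 0 (D(v, j) = 0*(6 - 1*1) = 0*(6 - 1) = 0*5 = 0)
13*D(1/g(-5), -7) + 45 = 13*0 + 45 = 0 + 45 = 45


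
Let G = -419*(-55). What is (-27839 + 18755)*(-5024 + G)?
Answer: -163702764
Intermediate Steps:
G = 23045
(-27839 + 18755)*(-5024 + G) = (-27839 + 18755)*(-5024 + 23045) = -9084*18021 = -163702764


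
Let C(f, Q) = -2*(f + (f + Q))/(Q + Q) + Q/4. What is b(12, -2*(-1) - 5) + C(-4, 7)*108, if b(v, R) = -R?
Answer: 1452/7 ≈ 207.43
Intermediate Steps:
C(f, Q) = Q/4 - (Q + 2*f)/Q (C(f, Q) = -2*(f + (Q + f))/(2*Q) + Q*(¼) = -2*(Q + 2*f)/(2*Q) + Q/4 = -(Q + 2*f)/Q + Q/4 = Q/4 - (Q + 2*f)/Q)
b(12, -2*(-1) - 5) + C(-4, 7)*108 = -(-2*(-1) - 5) + (-1 + (¼)*7 - 2*(-4)/7)*108 = -(2 - 5) + (-1 + 7/4 - 2*(-4)*⅐)*108 = -1*(-3) + (-1 + 7/4 + 8/7)*108 = 3 + (53/28)*108 = 3 + 1431/7 = 1452/7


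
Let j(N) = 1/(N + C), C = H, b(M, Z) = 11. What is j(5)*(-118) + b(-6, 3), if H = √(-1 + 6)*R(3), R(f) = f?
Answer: 81/2 - 177*√5/10 ≈ 0.92160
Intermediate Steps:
H = 3*√5 (H = √(-1 + 6)*3 = √5*3 = 3*√5 ≈ 6.7082)
C = 3*√5 ≈ 6.7082
j(N) = 1/(N + 3*√5)
j(5)*(-118) + b(-6, 3) = -118/(5 + 3*√5) + 11 = 11 - 118/(5 + 3*√5)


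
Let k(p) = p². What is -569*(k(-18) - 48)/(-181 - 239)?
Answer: 13087/35 ≈ 373.91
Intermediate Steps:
-569*(k(-18) - 48)/(-181 - 239) = -569*((-18)² - 48)/(-181 - 239) = -569/((-420/(324 - 48))) = -569/((-420/276)) = -569/((-420*1/276)) = -569/(-35/23) = -569*(-23/35) = 13087/35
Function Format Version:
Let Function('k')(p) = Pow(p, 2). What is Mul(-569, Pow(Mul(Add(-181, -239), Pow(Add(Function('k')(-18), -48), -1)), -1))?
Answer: Rational(13087, 35) ≈ 373.91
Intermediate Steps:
Mul(-569, Pow(Mul(Add(-181, -239), Pow(Add(Function('k')(-18), -48), -1)), -1)) = Mul(-569, Pow(Mul(Add(-181, -239), Pow(Add(Pow(-18, 2), -48), -1)), -1)) = Mul(-569, Pow(Mul(-420, Pow(Add(324, -48), -1)), -1)) = Mul(-569, Pow(Mul(-420, Pow(276, -1)), -1)) = Mul(-569, Pow(Mul(-420, Rational(1, 276)), -1)) = Mul(-569, Pow(Rational(-35, 23), -1)) = Mul(-569, Rational(-23, 35)) = Rational(13087, 35)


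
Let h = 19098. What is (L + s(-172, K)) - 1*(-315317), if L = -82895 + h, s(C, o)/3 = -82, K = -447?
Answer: 251274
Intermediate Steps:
s(C, o) = -246 (s(C, o) = 3*(-82) = -246)
L = -63797 (L = -82895 + 19098 = -63797)
(L + s(-172, K)) - 1*(-315317) = (-63797 - 246) - 1*(-315317) = -64043 + 315317 = 251274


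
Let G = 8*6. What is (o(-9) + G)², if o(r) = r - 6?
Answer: 1089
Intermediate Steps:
G = 48
o(r) = -6 + r
(o(-9) + G)² = ((-6 - 9) + 48)² = (-15 + 48)² = 33² = 1089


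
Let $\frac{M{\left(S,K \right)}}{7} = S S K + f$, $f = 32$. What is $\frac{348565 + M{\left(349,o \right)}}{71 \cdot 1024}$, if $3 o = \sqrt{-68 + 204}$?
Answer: $\frac{348789}{72704} + \frac{852607 \sqrt{34}}{109056} \approx 50.384$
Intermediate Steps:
$o = \frac{2 \sqrt{34}}{3}$ ($o = \frac{\sqrt{-68 + 204}}{3} = \frac{\sqrt{136}}{3} = \frac{2 \sqrt{34}}{3} \approx 3.8873$)
$M{\left(S,K \right)} = 224 + 7 K S^{2}$ ($M{\left(S,K \right)} = 7 \left(S S K + 32\right) = 7 \left(S^{2} K + 32\right) = 7 \left(K S^{2} + 32\right) = 7 \left(32 + K S^{2}\right) = 224 + 7 K S^{2}$)
$\frac{348565 + M{\left(349,o \right)}}{71 \cdot 1024} = \frac{348565 + \left(224 + 7 \frac{2 \sqrt{34}}{3} \cdot 349^{2}\right)}{71 \cdot 1024} = \frac{348565 + \left(224 + 7 \frac{2 \sqrt{34}}{3} \cdot 121801\right)}{72704} = \left(348565 + \left(224 + \frac{1705214 \sqrt{34}}{3}\right)\right) \frac{1}{72704} = \left(348789 + \frac{1705214 \sqrt{34}}{3}\right) \frac{1}{72704} = \frac{348789}{72704} + \frac{852607 \sqrt{34}}{109056}$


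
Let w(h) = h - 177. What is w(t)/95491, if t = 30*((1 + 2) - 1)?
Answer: -117/95491 ≈ -0.0012252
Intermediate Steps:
t = 60 (t = 30*(3 - 1) = 30*2 = 60)
w(h) = -177 + h
w(t)/95491 = (-177 + 60)/95491 = -117*1/95491 = -117/95491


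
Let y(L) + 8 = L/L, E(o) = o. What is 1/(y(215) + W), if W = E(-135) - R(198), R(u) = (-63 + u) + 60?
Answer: -1/337 ≈ -0.0029674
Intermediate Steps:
R(u) = -3 + u
y(L) = -7 (y(L) = -8 + L/L = -8 + 1 = -7)
W = -330 (W = -135 - (-3 + 198) = -135 - 1*195 = -135 - 195 = -330)
1/(y(215) + W) = 1/(-7 - 330) = 1/(-337) = -1/337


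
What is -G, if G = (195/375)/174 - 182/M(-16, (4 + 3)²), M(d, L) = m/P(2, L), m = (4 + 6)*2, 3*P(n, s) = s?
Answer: 107757/725 ≈ 148.63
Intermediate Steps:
P(n, s) = s/3
m = 20 (m = 10*2 = 20)
M(d, L) = 60/L (M(d, L) = 20/((L/3)) = 20*(3/L) = 60/L)
G = -107757/725 (G = (195/375)/174 - 182*(4 + 3)²/60 = (195*(1/375))*(1/174) - 182/(60/(7²)) = (13/25)*(1/174) - 182/(60/49) = 13/4350 - 182/(60*(1/49)) = 13/4350 - 182/60/49 = 13/4350 - 182*49/60 = 13/4350 - 4459/30 = -107757/725 ≈ -148.63)
-G = -1*(-107757/725) = 107757/725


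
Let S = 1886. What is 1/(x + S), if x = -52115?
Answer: -1/50229 ≈ -1.9909e-5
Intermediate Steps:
1/(x + S) = 1/(-52115 + 1886) = 1/(-50229) = -1/50229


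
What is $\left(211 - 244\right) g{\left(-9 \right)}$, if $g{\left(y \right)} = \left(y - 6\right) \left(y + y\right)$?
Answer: $-8910$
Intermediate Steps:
$g{\left(y \right)} = 2 y \left(-6 + y\right)$ ($g{\left(y \right)} = \left(-6 + y\right) 2 y = 2 y \left(-6 + y\right)$)
$\left(211 - 244\right) g{\left(-9 \right)} = \left(211 - 244\right) 2 \left(-9\right) \left(-6 - 9\right) = - 33 \cdot 2 \left(-9\right) \left(-15\right) = \left(-33\right) 270 = -8910$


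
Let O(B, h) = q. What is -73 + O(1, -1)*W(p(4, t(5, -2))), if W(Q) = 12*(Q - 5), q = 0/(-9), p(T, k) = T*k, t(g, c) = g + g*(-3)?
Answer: -73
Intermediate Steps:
t(g, c) = -2*g (t(g, c) = g - 3*g = -2*g)
q = 0 (q = 0*(-⅑) = 0)
W(Q) = -60 + 12*Q (W(Q) = 12*(-5 + Q) = -60 + 12*Q)
O(B, h) = 0
-73 + O(1, -1)*W(p(4, t(5, -2))) = -73 + 0*(-60 + 12*(4*(-2*5))) = -73 + 0*(-60 + 12*(4*(-10))) = -73 + 0*(-60 + 12*(-40)) = -73 + 0*(-60 - 480) = -73 + 0*(-540) = -73 + 0 = -73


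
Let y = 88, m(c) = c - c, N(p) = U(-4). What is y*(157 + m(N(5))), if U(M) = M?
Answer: 13816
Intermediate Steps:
N(p) = -4
m(c) = 0
y*(157 + m(N(5))) = 88*(157 + 0) = 88*157 = 13816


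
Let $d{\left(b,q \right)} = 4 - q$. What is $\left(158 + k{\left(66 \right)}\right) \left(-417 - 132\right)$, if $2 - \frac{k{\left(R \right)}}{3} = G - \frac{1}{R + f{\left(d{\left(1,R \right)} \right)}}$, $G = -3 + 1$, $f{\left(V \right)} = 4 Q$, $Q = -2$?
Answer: $- \frac{5414787}{58} \approx -93358.0$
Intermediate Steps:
$f{\left(V \right)} = -8$ ($f{\left(V \right)} = 4 \left(-2\right) = -8$)
$G = -2$
$k{\left(R \right)} = 12 + \frac{3}{-8 + R}$ ($k{\left(R \right)} = 6 - 3 \left(-2 - \frac{1}{R - 8}\right) = 6 - 3 \left(-2 - \frac{1}{-8 + R}\right) = 6 + \left(6 + \frac{3}{-8 + R}\right) = 12 + \frac{3}{-8 + R}$)
$\left(158 + k{\left(66 \right)}\right) \left(-417 - 132\right) = \left(158 + \frac{3 \left(-31 + 4 \cdot 66\right)}{-8 + 66}\right) \left(-417 - 132\right) = \left(158 + \frac{3 \left(-31 + 264\right)}{58}\right) \left(-549\right) = \left(158 + 3 \cdot \frac{1}{58} \cdot 233\right) \left(-549\right) = \left(158 + \frac{699}{58}\right) \left(-549\right) = \frac{9863}{58} \left(-549\right) = - \frac{5414787}{58}$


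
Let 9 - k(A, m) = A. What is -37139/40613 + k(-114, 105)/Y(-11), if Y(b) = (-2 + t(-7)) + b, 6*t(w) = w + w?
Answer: -16694591/1868198 ≈ -8.9362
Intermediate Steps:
k(A, m) = 9 - A
t(w) = w/3 (t(w) = (w + w)/6 = (2*w)/6 = w/3)
Y(b) = -13/3 + b (Y(b) = (-2 + (1/3)*(-7)) + b = (-2 - 7/3) + b = -13/3 + b)
-37139/40613 + k(-114, 105)/Y(-11) = -37139/40613 + (9 - 1*(-114))/(-13/3 - 11) = -37139*1/40613 + (9 + 114)/(-46/3) = -37139/40613 + 123*(-3/46) = -37139/40613 - 369/46 = -16694591/1868198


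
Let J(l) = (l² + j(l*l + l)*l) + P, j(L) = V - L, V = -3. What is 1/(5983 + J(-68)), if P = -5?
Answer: 1/320614 ≈ 3.1190e-6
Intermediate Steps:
j(L) = -3 - L
J(l) = -5 + l² + l*(-3 - l - l²) (J(l) = (l² + (-3 - (l*l + l))*l) - 5 = (l² + (-3 - (l² + l))*l) - 5 = (l² + (-3 - (l + l²))*l) - 5 = (l² + (-3 + (-l - l²))*l) - 5 = (l² + (-3 - l - l²)*l) - 5 = (l² + l*(-3 - l - l²)) - 5 = -5 + l² + l*(-3 - l - l²))
1/(5983 + J(-68)) = 1/(5983 + (-5 - 1*(-68)³ - 3*(-68))) = 1/(5983 + (-5 - 1*(-314432) + 204)) = 1/(5983 + (-5 + 314432 + 204)) = 1/(5983 + 314631) = 1/320614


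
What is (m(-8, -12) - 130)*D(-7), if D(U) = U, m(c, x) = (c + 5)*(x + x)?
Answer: 406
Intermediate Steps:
m(c, x) = 2*x*(5 + c) (m(c, x) = (5 + c)*(2*x) = 2*x*(5 + c))
(m(-8, -12) - 130)*D(-7) = (2*(-12)*(5 - 8) - 130)*(-7) = (2*(-12)*(-3) - 130)*(-7) = (72 - 130)*(-7) = -58*(-7) = 406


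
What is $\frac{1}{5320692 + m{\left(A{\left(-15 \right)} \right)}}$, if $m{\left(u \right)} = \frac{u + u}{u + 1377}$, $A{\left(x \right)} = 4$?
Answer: $\frac{1381}{7347875660} \approx 1.8795 \cdot 10^{-7}$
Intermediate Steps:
$m{\left(u \right)} = \frac{2 u}{1377 + u}$
$\frac{1}{5320692 + m{\left(A{\left(-15 \right)} \right)}} = \frac{1}{5320692 + 2 \cdot 4 \frac{1}{1377 + 4}} = \frac{1}{5320692 + 2 \cdot 4 \cdot \frac{1}{1381}} = \frac{1}{5320692 + \frac{8}{1381}} = \frac{1}{\frac{7347875660}{1381}} = \frac{1381}{7347875660}$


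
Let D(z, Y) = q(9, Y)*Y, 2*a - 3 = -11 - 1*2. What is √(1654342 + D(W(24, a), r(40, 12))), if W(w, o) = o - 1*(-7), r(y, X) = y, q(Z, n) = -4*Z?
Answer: √1652902 ≈ 1285.7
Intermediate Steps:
a = -5 (a = 3/2 + (-11 - 1*2)/2 = 3/2 + (-11 - 2)/2 = 3/2 + (½)*(-13) = 3/2 - 13/2 = -5)
W(w, o) = 7 + o (W(w, o) = o + 7 = 7 + o)
D(z, Y) = -36*Y (D(z, Y) = (-4*9)*Y = -36*Y)
√(1654342 + D(W(24, a), r(40, 12))) = √(1654342 - 36*40) = √(1654342 - 1440) = √1652902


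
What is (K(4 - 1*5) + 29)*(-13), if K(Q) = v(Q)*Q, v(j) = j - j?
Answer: -377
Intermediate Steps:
v(j) = 0
K(Q) = 0 (K(Q) = 0*Q = 0)
(K(4 - 1*5) + 29)*(-13) = (0 + 29)*(-13) = 29*(-13) = -377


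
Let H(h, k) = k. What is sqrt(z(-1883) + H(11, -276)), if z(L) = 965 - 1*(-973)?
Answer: sqrt(1662) ≈ 40.768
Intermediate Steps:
z(L) = 1938 (z(L) = 965 + 973 = 1938)
sqrt(z(-1883) + H(11, -276)) = sqrt(1938 - 276) = sqrt(1662)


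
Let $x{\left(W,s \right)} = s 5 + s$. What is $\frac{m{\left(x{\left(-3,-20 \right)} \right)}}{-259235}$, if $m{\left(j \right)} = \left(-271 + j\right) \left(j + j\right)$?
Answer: $- \frac{18768}{51847} \approx -0.36199$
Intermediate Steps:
$x{\left(W,s \right)} = 6 s$ ($x{\left(W,s \right)} = 5 s + s = 6 s$)
$m{\left(j \right)} = 2 j \left(-271 + j\right)$ ($m{\left(j \right)} = \left(-271 + j\right) 2 j = 2 j \left(-271 + j\right)$)
$\frac{m{\left(x{\left(-3,-20 \right)} \right)}}{-259235} = \frac{2 \cdot 6 \left(-20\right) \left(-271 + 6 \left(-20\right)\right)}{-259235} = 2 \left(-120\right) \left(-271 - 120\right) \left(- \frac{1}{259235}\right) = 2 \left(-120\right) \left(-391\right) \left(- \frac{1}{259235}\right) = 93840 \left(- \frac{1}{259235}\right) = - \frac{18768}{51847}$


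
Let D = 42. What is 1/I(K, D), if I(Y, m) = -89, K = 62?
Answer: -1/89 ≈ -0.011236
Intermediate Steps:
1/I(K, D) = 1/(-89) = -1/89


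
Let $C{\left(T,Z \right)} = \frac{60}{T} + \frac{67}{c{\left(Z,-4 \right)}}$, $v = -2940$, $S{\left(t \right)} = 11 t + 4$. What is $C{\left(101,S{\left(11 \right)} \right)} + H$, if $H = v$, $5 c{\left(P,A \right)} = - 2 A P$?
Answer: $- \frac{59369233}{20200} \approx -2939.1$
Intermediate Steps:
$S{\left(t \right)} = 4 + 11 t$
$c{\left(P,A \right)} = - \frac{2 A P}{5}$ ($c{\left(P,A \right)} = \frac{- 2 A P}{5} = \frac{\left(-2\right) A P}{5} = - \frac{2 A P}{5}$)
$H = -2940$
$C{\left(T,Z \right)} = \frac{60}{T} + \frac{335}{8 Z}$ ($C{\left(T,Z \right)} = \frac{60}{T} + \frac{67}{\left(- \frac{2}{5}\right) \left(-4\right) Z} = \frac{60}{T} + \frac{67}{\frac{8}{5} Z} = \frac{60}{T} + 67 \frac{5}{8 Z} = \frac{60}{T} + \frac{335}{8 Z}$)
$C{\left(101,S{\left(11 \right)} \right)} + H = \left(\frac{60}{101} + \frac{335}{8 \left(4 + 11 \cdot 11\right)}\right) - 2940 = \left(60 \cdot \frac{1}{101} + \frac{335}{8 \left(4 + 121\right)}\right) - 2940 = \left(\frac{60}{101} + \frac{335}{8 \cdot 125}\right) - 2940 = \left(\frac{60}{101} + \frac{335}{8} \cdot \frac{1}{125}\right) - 2940 = \left(\frac{60}{101} + \frac{67}{200}\right) - 2940 = \frac{18767}{20200} - 2940 = - \frac{59369233}{20200}$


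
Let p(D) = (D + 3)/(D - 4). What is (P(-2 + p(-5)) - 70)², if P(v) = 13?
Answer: 3249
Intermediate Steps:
p(D) = (3 + D)/(-4 + D)
(P(-2 + p(-5)) - 70)² = (13 - 70)² = (-57)² = 3249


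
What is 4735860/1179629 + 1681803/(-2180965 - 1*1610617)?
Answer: 15972497939433/4472660083078 ≈ 3.5711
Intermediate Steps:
4735860/1179629 + 1681803/(-2180965 - 1*1610617) = 4735860*(1/1179629) + 1681803/(-2180965 - 1610617) = 4735860/1179629 + 1681803/(-3791582) = 4735860/1179629 + 1681803*(-1/3791582) = 4735860/1179629 - 1681803/3791582 = 15972497939433/4472660083078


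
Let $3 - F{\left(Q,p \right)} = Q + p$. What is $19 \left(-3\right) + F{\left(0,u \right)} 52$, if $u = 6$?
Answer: $-213$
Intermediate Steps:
$F{\left(Q,p \right)} = 3 - Q - p$ ($F{\left(Q,p \right)} = 3 - \left(Q + p\right) = 3 - Q - p$)
$19 \left(-3\right) + F{\left(0,u \right)} 52 = 19 \left(-3\right) + \left(3 - 0 - 6\right) 52 = -57 + \left(3 + 0 - 6\right) 52 = -57 - 156 = -213$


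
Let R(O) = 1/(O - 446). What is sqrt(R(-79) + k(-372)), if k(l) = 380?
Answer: sqrt(4189479)/105 ≈ 19.494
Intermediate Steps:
R(O) = 1/(-446 + O)
sqrt(R(-79) + k(-372)) = sqrt(1/(-446 - 79) + 380) = sqrt(1/(-525) + 380) = sqrt(-1/525 + 380) = sqrt(199499/525) = sqrt(4189479)/105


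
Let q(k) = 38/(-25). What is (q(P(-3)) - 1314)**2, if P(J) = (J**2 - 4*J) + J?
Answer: 1081620544/625 ≈ 1.7306e+6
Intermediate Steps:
P(J) = J**2 - 3*J
q(k) = -38/25 (q(k) = 38*(-1/25) = -38/25)
(q(P(-3)) - 1314)**2 = (-38/25 - 1314)**2 = (-32888/25)**2 = 1081620544/625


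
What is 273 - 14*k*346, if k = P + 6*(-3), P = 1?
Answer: 82621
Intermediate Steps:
k = -17 (k = 1 + 6*(-3) = 1 - 18 = -17)
273 - 14*k*346 = 273 - 14*(-17)*346 = 273 + 238*346 = 273 + 82348 = 82621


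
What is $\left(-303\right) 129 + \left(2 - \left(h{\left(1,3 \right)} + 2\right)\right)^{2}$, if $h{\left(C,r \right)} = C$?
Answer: $-39086$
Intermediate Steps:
$\left(-303\right) 129 + \left(2 - \left(h{\left(1,3 \right)} + 2\right)\right)^{2} = \left(-303\right) 129 + \left(2 - \left(1 + 2\right)\right)^{2} = -39087 + \left(2 - 3\right)^{2} = -39087 + \left(-1\right)^{2} = -39087 + 1 = -39086$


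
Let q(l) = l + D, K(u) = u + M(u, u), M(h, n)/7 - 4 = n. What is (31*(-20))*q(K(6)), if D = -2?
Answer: -45880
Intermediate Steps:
M(h, n) = 28 + 7*n
K(u) = 28 + 8*u (K(u) = u + (28 + 7*u) = 28 + 8*u)
q(l) = -2 + l (q(l) = l - 2 = -2 + l)
(31*(-20))*q(K(6)) = (31*(-20))*(-2 + (28 + 8*6)) = -620*(-2 + (28 + 48)) = -620*(-2 + 76) = -620*74 = -45880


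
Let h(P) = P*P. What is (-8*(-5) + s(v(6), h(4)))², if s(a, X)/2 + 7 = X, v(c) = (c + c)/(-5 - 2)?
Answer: 3364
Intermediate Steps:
h(P) = P²
v(c) = -2*c/7 (v(c) = (2*c)/(-7) = (2*c)*(-⅐) = -2*c/7)
s(a, X) = -14 + 2*X
(-8*(-5) + s(v(6), h(4)))² = (-8*(-5) + (-14 + 2*4²))² = (40 + (-14 + 2*16))² = (40 + (-14 + 32))² = (40 + 18)² = 58² = 3364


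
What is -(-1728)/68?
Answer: 432/17 ≈ 25.412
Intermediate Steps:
-(-1728)/68 = -3*(-144/17) = 432/17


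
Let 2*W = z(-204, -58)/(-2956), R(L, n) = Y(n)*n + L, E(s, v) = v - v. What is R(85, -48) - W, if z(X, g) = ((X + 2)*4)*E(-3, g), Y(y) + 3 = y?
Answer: 2533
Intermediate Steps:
Y(y) = -3 + y
E(s, v) = 0
z(X, g) = 0 (z(X, g) = ((X + 2)*4)*0 = ((2 + X)*4)*0 = (8 + 4*X)*0 = 0)
R(L, n) = L + n*(-3 + n) (R(L, n) = (-3 + n)*n + L = n*(-3 + n) + L = L + n*(-3 + n))
W = 0 (W = (0/(-2956))/2 = (0*(-1/2956))/2 = (1/2)*0 = 0)
R(85, -48) - W = (85 - 48*(-3 - 48)) - 1*0 = (85 - 48*(-51)) + 0 = (85 + 2448) + 0 = 2533 + 0 = 2533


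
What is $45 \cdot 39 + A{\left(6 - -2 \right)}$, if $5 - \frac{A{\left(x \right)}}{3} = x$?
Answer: $1746$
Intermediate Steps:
$A{\left(x \right)} = 15 - 3 x$
$45 \cdot 39 + A{\left(6 - -2 \right)} = 45 \cdot 39 + \left(15 - 3 \left(6 - -2\right)\right) = 1755 + \left(15 - 3 \left(6 + 2\right)\right) = 1755 + \left(15 - 24\right) = 1755 - 9 = 1746$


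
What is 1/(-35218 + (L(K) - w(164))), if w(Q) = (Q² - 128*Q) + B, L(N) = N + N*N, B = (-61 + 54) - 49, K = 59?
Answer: -1/37526 ≈ -2.6648e-5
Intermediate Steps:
B = -56 (B = -7 - 49 = -56)
L(N) = N + N²
w(Q) = -56 + Q² - 128*Q (w(Q) = (Q² - 128*Q) - 56 = -56 + Q² - 128*Q)
1/(-35218 + (L(K) - w(164))) = 1/(-35218 + (59*(1 + 59) - (-56 + 164² - 128*164))) = 1/(-35218 + (59*60 - (-56 + 26896 - 20992))) = 1/(-35218 + (3540 - 1*5848)) = 1/(-35218 + (3540 - 5848)) = 1/(-35218 - 2308) = 1/(-37526) = -1/37526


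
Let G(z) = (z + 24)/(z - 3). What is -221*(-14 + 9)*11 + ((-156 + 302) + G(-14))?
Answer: 209107/17 ≈ 12300.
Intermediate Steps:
G(z) = (24 + z)/(-3 + z)
-221*(-14 + 9)*11 + ((-156 + 302) + G(-14)) = -221*(-14 + 9)*11 + ((-156 + 302) + (24 - 14)/(-3 - 14)) = -(-1105)*11 + (146 + 10/(-17)) = -221*(-55) + (146 - 1/17*10) = 12155 + (146 - 10/17) = 12155 + 2472/17 = 209107/17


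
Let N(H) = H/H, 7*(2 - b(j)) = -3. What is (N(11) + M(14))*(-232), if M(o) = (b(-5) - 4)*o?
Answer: 4872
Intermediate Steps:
b(j) = 17/7 (b(j) = 2 - ⅐*(-3) = 2 + 3/7 = 17/7)
N(H) = 1
M(o) = -11*o/7 (M(o) = (17/7 - 4)*o = -11*o/7)
(N(11) + M(14))*(-232) = (1 - 11/7*14)*(-232) = (1 - 22)*(-232) = -21*(-232) = 4872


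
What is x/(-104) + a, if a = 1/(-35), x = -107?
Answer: 3641/3640 ≈ 1.0003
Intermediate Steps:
a = -1/35 ≈ -0.028571
x/(-104) + a = -107/(-104) - 1/35 = -1/104*(-107) - 1/35 = 107/104 - 1/35 = 3641/3640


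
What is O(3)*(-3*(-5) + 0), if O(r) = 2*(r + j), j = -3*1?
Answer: 0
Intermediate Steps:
j = -3
O(r) = -6 + 2*r (O(r) = 2*(r - 3) = 2*(-3 + r) = -6 + 2*r)
O(3)*(-3*(-5) + 0) = (-6 + 2*3)*(-3*(-5) + 0) = (-6 + 6)*(15 + 0) = 0*15 = 0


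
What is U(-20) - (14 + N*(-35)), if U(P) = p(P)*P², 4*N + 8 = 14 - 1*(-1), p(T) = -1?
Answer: -1411/4 ≈ -352.75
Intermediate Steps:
N = 7/4 (N = -2 + (14 - 1*(-1))/4 = -2 + (14 + 1)/4 = -2 + (¼)*15 = -2 + 15/4 = 7/4 ≈ 1.7500)
U(P) = -P²
U(-20) - (14 + N*(-35)) = -1*(-20)² - (14 + (7/4)*(-35)) = -1*400 - (14 - 245/4) = -400 - 1*(-189/4) = -400 + 189/4 = -1411/4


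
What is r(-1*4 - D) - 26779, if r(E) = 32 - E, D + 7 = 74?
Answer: -26676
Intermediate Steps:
D = 67 (D = -7 + 74 = 67)
r(-1*4 - D) - 26779 = (32 - (-1*4 - 1*67)) - 26779 = (32 - (-4 - 67)) - 26779 = (32 - 1*(-71)) - 26779 = (32 + 71) - 26779 = 103 - 26779 = -26676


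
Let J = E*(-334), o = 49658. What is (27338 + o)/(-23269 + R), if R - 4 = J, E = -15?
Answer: -76996/18255 ≈ -4.2178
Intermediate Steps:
J = 5010 (J = -15*(-334) = 5010)
R = 5014 (R = 4 + 5010 = 5014)
(27338 + o)/(-23269 + R) = (27338 + 49658)/(-23269 + 5014) = 76996/(-18255) = 76996*(-1/18255) = -76996/18255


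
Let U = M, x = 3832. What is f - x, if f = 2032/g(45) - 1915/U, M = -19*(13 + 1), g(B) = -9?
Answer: -9697085/2394 ≈ -4050.6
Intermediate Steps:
M = -266 (M = -19*14 = -266)
U = -266
f = -523277/2394 (f = 2032/(-9) - 1915/(-266) = 2032*(-⅑) - 1915*(-1/266) = -2032/9 + 1915/266 = -523277/2394 ≈ -218.58)
f - x = -523277/2394 - 1*3832 = -523277/2394 - 3832 = -9697085/2394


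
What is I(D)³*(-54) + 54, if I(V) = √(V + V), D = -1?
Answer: 54 + 108*I*√2 ≈ 54.0 + 152.74*I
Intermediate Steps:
I(V) = √2*√V (I(V) = √(2*V) = √2*√V)
I(D)³*(-54) + 54 = (√2*√(-1))³*(-54) + 54 = (√2*I)³*(-54) + 54 = (I*√2)³*(-54) + 54 = -2*I*√2*(-54) + 54 = 108*I*√2 + 54 = 54 + 108*I*√2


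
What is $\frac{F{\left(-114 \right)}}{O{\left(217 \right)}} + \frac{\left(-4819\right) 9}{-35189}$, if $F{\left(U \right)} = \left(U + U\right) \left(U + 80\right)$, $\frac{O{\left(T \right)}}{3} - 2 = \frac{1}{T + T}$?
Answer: $\frac{3590964053}{2779931} \approx 1291.7$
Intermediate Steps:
$O{\left(T \right)} = 6 + \frac{3}{2 T}$ ($O{\left(T \right)} = 6 + \frac{3}{T + T} = 6 + \frac{3}{2 T}$)
$F{\left(U \right)} = 2 U \left(80 + U\right)$
$\frac{F{\left(-114 \right)}}{O{\left(217 \right)}} + \frac{\left(-4819\right) 9}{-35189} = \frac{2 \left(-114\right) \left(80 - 114\right)}{6 + \frac{3}{2 \cdot 217}} + \frac{\left(-4819\right) 9}{-35189} = \frac{2 \left(-114\right) \left(-34\right)}{6 + \frac{3}{2} \cdot \frac{1}{217}} - - \frac{43371}{35189} = \frac{7752}{6 + \frac{3}{434}} + \frac{43371}{35189} = \frac{7752}{\frac{2607}{434}} + \frac{43371}{35189} = 7752 \cdot \frac{434}{2607} + \frac{43371}{35189} = \frac{1121456}{869} + \frac{43371}{35189} = \frac{3590964053}{2779931}$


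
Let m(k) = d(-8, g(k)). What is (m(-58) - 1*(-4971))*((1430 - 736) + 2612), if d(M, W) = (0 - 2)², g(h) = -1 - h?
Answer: 16447350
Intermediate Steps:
d(M, W) = 4 (d(M, W) = (-2)² = 4)
m(k) = 4
(m(-58) - 1*(-4971))*((1430 - 736) + 2612) = (4 - 1*(-4971))*((1430 - 736) + 2612) = (4 + 4971)*(694 + 2612) = 4975*3306 = 16447350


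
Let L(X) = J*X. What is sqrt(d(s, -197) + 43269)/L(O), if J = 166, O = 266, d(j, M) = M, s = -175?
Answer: 2*sqrt(673)/11039 ≈ 0.0047001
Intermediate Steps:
L(X) = 166*X
sqrt(d(s, -197) + 43269)/L(O) = sqrt(-197 + 43269)/((166*266)) = sqrt(43072)/44156 = (8*sqrt(673))*(1/44156) = 2*sqrt(673)/11039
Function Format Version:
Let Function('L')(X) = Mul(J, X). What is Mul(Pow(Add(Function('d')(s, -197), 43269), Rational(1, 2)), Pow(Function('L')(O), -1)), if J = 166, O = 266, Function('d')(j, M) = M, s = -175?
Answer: Mul(Rational(2, 11039), Pow(673, Rational(1, 2))) ≈ 0.0047001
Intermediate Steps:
Function('L')(X) = Mul(166, X)
Mul(Pow(Add(Function('d')(s, -197), 43269), Rational(1, 2)), Pow(Function('L')(O), -1)) = Mul(Pow(Add(-197, 43269), Rational(1, 2)), Pow(Mul(166, 266), -1)) = Mul(Pow(43072, Rational(1, 2)), Pow(44156, -1)) = Mul(Mul(8, Pow(673, Rational(1, 2))), Rational(1, 44156)) = Mul(Rational(2, 11039), Pow(673, Rational(1, 2)))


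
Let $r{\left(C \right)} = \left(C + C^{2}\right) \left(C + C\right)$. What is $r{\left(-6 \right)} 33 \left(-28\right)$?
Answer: $332640$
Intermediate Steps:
$r{\left(C \right)} = 2 C \left(C + C^{2}\right)$ ($r{\left(C \right)} = \left(C + C^{2}\right) 2 C = 2 C \left(C + C^{2}\right)$)
$r{\left(-6 \right)} 33 \left(-28\right) = 2 \left(-6\right)^{2} \left(1 - 6\right) 33 \left(-28\right) = 2 \cdot 36 \left(-5\right) 33 \left(-28\right) = \left(-360\right) 33 \left(-28\right) = \left(-11880\right) \left(-28\right) = 332640$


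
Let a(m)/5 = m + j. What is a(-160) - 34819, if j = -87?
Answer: -36054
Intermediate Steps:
a(m) = -435 + 5*m (a(m) = 5*(m - 87) = 5*(-87 + m) = -435 + 5*m)
a(-160) - 34819 = (-435 + 5*(-160)) - 34819 = (-435 - 800) - 34819 = -1235 - 34819 = -36054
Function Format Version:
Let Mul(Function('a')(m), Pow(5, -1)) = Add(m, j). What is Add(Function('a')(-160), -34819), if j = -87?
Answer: -36054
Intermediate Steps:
Function('a')(m) = Add(-435, Mul(5, m)) (Function('a')(m) = Mul(5, Add(m, -87)) = Mul(5, Add(-87, m)) = Add(-435, Mul(5, m)))
Add(Function('a')(-160), -34819) = Add(Add(-435, Mul(5, -160)), -34819) = Add(Add(-435, -800), -34819) = Add(-1235, -34819) = -36054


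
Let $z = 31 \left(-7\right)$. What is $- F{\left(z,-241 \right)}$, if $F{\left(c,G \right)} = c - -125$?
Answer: $92$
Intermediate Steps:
$z = -217$
$F{\left(c,G \right)} = 125 + c$ ($F{\left(c,G \right)} = c + 125 = 125 + c$)
$- F{\left(z,-241 \right)} = - (125 - 217) = \left(-1\right) \left(-92\right) = 92$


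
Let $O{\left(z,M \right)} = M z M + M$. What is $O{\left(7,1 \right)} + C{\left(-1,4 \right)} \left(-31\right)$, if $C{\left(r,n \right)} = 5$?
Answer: $-147$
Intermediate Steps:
$O{\left(z,M \right)} = M + z M^{2}$ ($O{\left(z,M \right)} = z M^{2} + M = M + z M^{2}$)
$O{\left(7,1 \right)} + C{\left(-1,4 \right)} \left(-31\right) = 1 \left(1 + 1 \cdot 7\right) + 5 \left(-31\right) = 1 \left(1 + 7\right) - 155 = 1 \cdot 8 - 155 = 8 - 155 = -147$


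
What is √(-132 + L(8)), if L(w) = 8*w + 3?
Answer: I*√65 ≈ 8.0623*I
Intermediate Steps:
L(w) = 3 + 8*w
√(-132 + L(8)) = √(-132 + (3 + 8*8)) = √(-132 + (3 + 64)) = √(-132 + 67) = √(-65) = I*√65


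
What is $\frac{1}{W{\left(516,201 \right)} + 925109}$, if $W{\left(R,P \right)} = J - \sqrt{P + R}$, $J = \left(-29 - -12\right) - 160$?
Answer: $\frac{924932}{855499203907} + \frac{\sqrt{717}}{855499203907} \approx 1.0812 \cdot 10^{-6}$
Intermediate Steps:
$J = -177$ ($J = \left(-29 + 12\right) - 160 = -17 - 160 = -177$)
$W{\left(R,P \right)} = -177 - \sqrt{P + R}$
$\frac{1}{W{\left(516,201 \right)} + 925109} = \frac{1}{\left(-177 - \sqrt{201 + 516}\right) + 925109} = \frac{1}{\left(-177 - \sqrt{717}\right) + 925109} = \frac{1}{924932 - \sqrt{717}}$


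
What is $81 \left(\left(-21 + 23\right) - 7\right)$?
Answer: $-405$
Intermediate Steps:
$81 \left(\left(-21 + 23\right) - 7\right) = 81 \left(2 - 7\right) = 81 \left(-5\right) = -405$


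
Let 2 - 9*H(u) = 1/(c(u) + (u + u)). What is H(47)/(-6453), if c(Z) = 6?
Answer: -199/5807700 ≈ -3.4265e-5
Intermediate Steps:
H(u) = 2/9 - 1/(9*(6 + 2*u)) (H(u) = 2/9 - 1/(9*(6 + (u + u))) = 2/9 - 1/(9*(6 + 2*u)))
H(47)/(-6453) = ((11 + 4*47)/(18*(3 + 47)))/(-6453) = ((1/18)*(11 + 188)/50)*(-1/6453) = ((1/18)*(1/50)*199)*(-1/6453) = (199/900)*(-1/6453) = -199/5807700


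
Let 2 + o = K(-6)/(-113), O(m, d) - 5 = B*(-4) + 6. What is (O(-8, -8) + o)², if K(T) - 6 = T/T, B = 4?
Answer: 636804/12769 ≈ 49.871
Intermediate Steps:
K(T) = 7 (K(T) = 6 + T/T = 6 + 1 = 7)
O(m, d) = -5 (O(m, d) = 5 + (4*(-4) + 6) = 5 + (-16 + 6) = 5 - 10 = -5)
o = -233/113 (o = -2 + 7/(-113) = -2 + 7*(-1/113) = -2 - 7/113 = -233/113 ≈ -2.0619)
(O(-8, -8) + o)² = (-5 - 233/113)² = (-798/113)² = 636804/12769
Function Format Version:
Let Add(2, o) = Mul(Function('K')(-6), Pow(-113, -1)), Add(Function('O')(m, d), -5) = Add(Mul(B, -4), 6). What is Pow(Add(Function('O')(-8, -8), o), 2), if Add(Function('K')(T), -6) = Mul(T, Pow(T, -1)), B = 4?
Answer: Rational(636804, 12769) ≈ 49.871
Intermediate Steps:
Function('K')(T) = 7 (Function('K')(T) = Add(6, Mul(T, Pow(T, -1))) = Add(6, 1) = 7)
Function('O')(m, d) = -5 (Function('O')(m, d) = Add(5, Add(Mul(4, -4), 6)) = Add(5, Add(-16, 6)) = Add(5, -10) = -5)
o = Rational(-233, 113) (o = Add(-2, Mul(7, Pow(-113, -1))) = Add(-2, Mul(7, Rational(-1, 113))) = Add(-2, Rational(-7, 113)) = Rational(-233, 113) ≈ -2.0619)
Pow(Add(Function('O')(-8, -8), o), 2) = Pow(Add(-5, Rational(-233, 113)), 2) = Pow(Rational(-798, 113), 2) = Rational(636804, 12769)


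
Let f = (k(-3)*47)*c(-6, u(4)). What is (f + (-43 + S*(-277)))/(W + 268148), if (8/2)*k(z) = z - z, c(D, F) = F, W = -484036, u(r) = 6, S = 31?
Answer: 4315/107944 ≈ 0.039974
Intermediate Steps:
k(z) = 0 (k(z) = (z - z)/4 = (¼)*0 = 0)
f = 0 (f = (0*47)*6 = 0*6 = 0)
(f + (-43 + S*(-277)))/(W + 268148) = (0 + (-43 + 31*(-277)))/(-484036 + 268148) = (0 + (-43 - 8587))/(-215888) = (0 - 8630)*(-1/215888) = -8630*(-1/215888) = 4315/107944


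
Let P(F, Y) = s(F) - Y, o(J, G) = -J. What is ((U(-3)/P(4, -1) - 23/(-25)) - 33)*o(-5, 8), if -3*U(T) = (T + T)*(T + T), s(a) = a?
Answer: -862/5 ≈ -172.40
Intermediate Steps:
U(T) = -4*T²/3 (U(T) = -(T + T)*(T + T)/3 = -2*T*2*T/3 = -4*T²/3)
P(F, Y) = F - Y
((U(-3)/P(4, -1) - 23/(-25)) - 33)*o(-5, 8) = (((-4/3*(-3)²)/(4 - 1*(-1)) - 23/(-25)) - 33)*(-1*(-5)) = (((-4/3*9)/(4 + 1) - 23*(-1/25)) - 33)*5 = ((-12/5 + 23/25) - 33)*5 = (-37/25 - 33)*5 = -862/25*5 = -862/5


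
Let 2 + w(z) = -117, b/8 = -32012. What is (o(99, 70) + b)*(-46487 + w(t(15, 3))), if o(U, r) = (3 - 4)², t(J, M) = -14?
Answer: 11935563570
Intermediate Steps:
b = -256096 (b = 8*(-32012) = -256096)
w(z) = -119 (w(z) = -2 - 117 = -119)
o(U, r) = 1 (o(U, r) = (-1)² = 1)
(o(99, 70) + b)*(-46487 + w(t(15, 3))) = (1 - 256096)*(-46487 - 119) = -256095*(-46606) = 11935563570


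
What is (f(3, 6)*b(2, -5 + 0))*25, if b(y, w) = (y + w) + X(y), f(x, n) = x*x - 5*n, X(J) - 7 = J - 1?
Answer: -2625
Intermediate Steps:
X(J) = 6 + J (X(J) = 7 + (J - 1) = 7 + (-1 + J) = 6 + J)
f(x, n) = x**2 - 5*n
b(y, w) = 6 + w + 2*y (b(y, w) = (y + w) + (6 + y) = (w + y) + (6 + y) = 6 + w + 2*y)
(f(3, 6)*b(2, -5 + 0))*25 = ((3**2 - 5*6)*(6 + (-5 + 0) + 2*2))*25 = ((9 - 30)*(6 - 5 + 4))*25 = -21*5*25 = -105*25 = -2625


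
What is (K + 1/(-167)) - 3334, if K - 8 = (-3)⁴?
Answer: -541916/167 ≈ -3245.0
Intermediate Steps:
K = 89 (K = 8 + (-3)⁴ = 8 + 81 = 89)
(K + 1/(-167)) - 3334 = (89 + 1/(-167)) - 3334 = (89 - 1/167) - 3334 = 14862/167 - 3334 = -541916/167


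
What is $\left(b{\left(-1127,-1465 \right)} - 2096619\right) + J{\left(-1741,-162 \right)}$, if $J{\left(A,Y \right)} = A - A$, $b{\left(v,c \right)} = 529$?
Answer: $-2096090$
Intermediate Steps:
$J{\left(A,Y \right)} = 0$
$\left(b{\left(-1127,-1465 \right)} - 2096619\right) + J{\left(-1741,-162 \right)} = \left(529 - 2096619\right) + 0 = -2096090 + 0 = -2096090$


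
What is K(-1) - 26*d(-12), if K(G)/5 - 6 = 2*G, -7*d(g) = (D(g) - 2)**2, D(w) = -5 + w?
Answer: 9526/7 ≈ 1360.9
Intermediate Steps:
d(g) = -(-7 + g)**2/7 (d(g) = -((-5 + g) - 2)**2/7 = -(-7 + g)**2/7)
K(G) = 30 + 10*G (K(G) = 30 + 5*(2*G) = 30 + 10*G)
K(-1) - 26*d(-12) = (30 + 10*(-1)) - (-26)*(-7 - 12)**2/7 = (30 - 10) - (-26)*(-19)**2/7 = 20 - (-26)*361/7 = 20 - 26*(-361/7) = 20 + 9386/7 = 9526/7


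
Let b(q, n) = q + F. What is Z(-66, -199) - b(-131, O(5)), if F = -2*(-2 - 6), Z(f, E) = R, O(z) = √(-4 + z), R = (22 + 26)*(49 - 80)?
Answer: -1373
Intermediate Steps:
R = -1488 (R = 48*(-31) = -1488)
Z(f, E) = -1488
F = 16 (F = -2*(-8) = 16)
b(q, n) = 16 + q (b(q, n) = q + 16 = 16 + q)
Z(-66, -199) - b(-131, O(5)) = -1488 - (16 - 131) = -1488 - 1*(-115) = -1488 + 115 = -1373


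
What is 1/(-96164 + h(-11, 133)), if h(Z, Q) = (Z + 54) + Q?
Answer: -1/95988 ≈ -1.0418e-5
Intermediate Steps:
h(Z, Q) = 54 + Q + Z (h(Z, Q) = (54 + Z) + Q = 54 + Q + Z)
1/(-96164 + h(-11, 133)) = 1/(-96164 + (54 + 133 - 11)) = 1/(-96164 + 176) = 1/(-95988) = -1/95988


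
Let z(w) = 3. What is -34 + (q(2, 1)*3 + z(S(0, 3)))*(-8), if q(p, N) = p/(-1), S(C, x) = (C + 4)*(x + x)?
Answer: -10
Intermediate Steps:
S(C, x) = 2*x*(4 + C) (S(C, x) = (4 + C)*(2*x) = 2*x*(4 + C))
q(p, N) = -p (q(p, N) = p*(-1) = -p)
-34 + (q(2, 1)*3 + z(S(0, 3)))*(-8) = -34 + (-1*2*3 + 3)*(-8) = -34 + (-2*3 + 3)*(-8) = -34 + (-6 + 3)*(-8) = -34 - 3*(-8) = -34 + 24 = -10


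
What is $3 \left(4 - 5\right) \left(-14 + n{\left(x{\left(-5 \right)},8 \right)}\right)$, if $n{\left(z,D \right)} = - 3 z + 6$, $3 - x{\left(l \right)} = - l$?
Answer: $6$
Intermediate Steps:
$x{\left(l \right)} = 3 + l$ ($x{\left(l \right)} = 3 - - l = 3 + l$)
$n{\left(z,D \right)} = 6 - 3 z$
$3 \left(4 - 5\right) \left(-14 + n{\left(x{\left(-5 \right)},8 \right)}\right) = 3 \left(4 - 5\right) \left(-14 + \left(6 - 3 \left(3 - 5\right)\right)\right) = 3 \left(-1\right) \left(-14 + \left(6 - -6\right)\right) = - 3 \left(-14 + \left(6 + 6\right)\right) = - 3 \left(-14 + 12\right) = \left(-3\right) \left(-2\right) = 6$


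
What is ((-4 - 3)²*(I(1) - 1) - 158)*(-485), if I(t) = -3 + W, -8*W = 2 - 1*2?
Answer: 171690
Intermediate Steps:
W = 0 (W = -(2 - 1*2)/8 = -(2 - 2)/8 = -⅛*0 = 0)
I(t) = -3 (I(t) = -3 + 0 = -3)
((-4 - 3)²*(I(1) - 1) - 158)*(-485) = ((-4 - 3)²*(-3 - 1) - 158)*(-485) = ((-7)²*(-4) - 158)*(-485) = (49*(-4) - 158)*(-485) = (-196 - 158)*(-485) = -354*(-485) = 171690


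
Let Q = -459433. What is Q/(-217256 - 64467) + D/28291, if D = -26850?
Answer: 417965881/613094261 ≈ 0.68173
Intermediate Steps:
Q/(-217256 - 64467) + D/28291 = -459433/(-217256 - 64467) - 26850/28291 = -459433/(-281723) - 26850*1/28291 = -459433*(-1/281723) - 26850/28291 = 35341/21671 - 26850/28291 = 417965881/613094261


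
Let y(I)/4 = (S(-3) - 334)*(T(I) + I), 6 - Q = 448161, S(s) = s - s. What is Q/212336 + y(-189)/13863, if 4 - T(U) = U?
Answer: -319456363/127983216 ≈ -2.4961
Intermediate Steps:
S(s) = 0
Q = -448155 (Q = 6 - 1*448161 = 6 - 448161 = -448155)
T(U) = 4 - U
y(I) = -5344 (y(I) = 4*((0 - 334)*((4 - I) + I)) = 4*(-334*4) = 4*(-1336) = -5344)
Q/212336 + y(-189)/13863 = -448155/212336 - 5344/13863 = -448155*1/212336 - 5344*1/13863 = -19485/9232 - 5344/13863 = -319456363/127983216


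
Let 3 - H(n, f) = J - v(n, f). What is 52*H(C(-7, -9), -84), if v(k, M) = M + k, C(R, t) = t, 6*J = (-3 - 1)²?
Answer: -14456/3 ≈ -4818.7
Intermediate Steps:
J = 8/3 (J = (-3 - 1)²/6 = (⅙)*(-4)² = (⅙)*16 = 8/3 ≈ 2.6667)
H(n, f) = ⅓ + f + n (H(n, f) = 3 - (8/3 - (f + n)) = 3 - (8/3 + (-f - n)) = 3 - (8/3 - f - n) = 3 + (-8/3 + f + n) = ⅓ + f + n)
52*H(C(-7, -9), -84) = 52*(⅓ - 84 - 9) = 52*(-278/3) = -14456/3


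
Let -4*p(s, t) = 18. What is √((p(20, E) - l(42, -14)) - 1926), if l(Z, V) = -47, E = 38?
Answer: I*√7534/2 ≈ 43.399*I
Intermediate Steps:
p(s, t) = -9/2 (p(s, t) = -¼*18 = -9/2)
√((p(20, E) - l(42, -14)) - 1926) = √((-9/2 - 1*(-47)) - 1926) = √((-9/2 + 47) - 1926) = √(85/2 - 1926) = √(-3767/2) = I*√7534/2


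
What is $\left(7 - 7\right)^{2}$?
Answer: $0$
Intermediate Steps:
$\left(7 - 7\right)^{2} = 0^{2} = 0$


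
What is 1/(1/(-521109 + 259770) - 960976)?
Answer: -261339/251140506865 ≈ -1.0406e-6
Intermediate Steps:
1/(1/(-521109 + 259770) - 960976) = 1/(1/(-261339) - 960976) = 1/(-1/261339 - 960976) = 1/(-251140506865/261339) = -261339/251140506865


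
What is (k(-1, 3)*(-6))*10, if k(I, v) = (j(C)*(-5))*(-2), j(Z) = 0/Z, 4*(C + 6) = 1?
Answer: 0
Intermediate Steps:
C = -23/4 (C = -6 + (1/4)*1 = -6 + 1/4 = -23/4 ≈ -5.7500)
j(Z) = 0
k(I, v) = 0 (k(I, v) = (0*(-5))*(-2) = 0*(-2) = 0)
(k(-1, 3)*(-6))*10 = (0*(-6))*10 = 0*10 = 0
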